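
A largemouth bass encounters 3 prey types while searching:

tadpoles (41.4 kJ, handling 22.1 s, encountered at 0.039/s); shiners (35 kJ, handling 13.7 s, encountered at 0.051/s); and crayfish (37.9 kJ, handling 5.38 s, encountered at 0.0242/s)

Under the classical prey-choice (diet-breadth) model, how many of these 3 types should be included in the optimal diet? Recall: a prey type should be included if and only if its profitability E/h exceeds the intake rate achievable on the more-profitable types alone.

3

Rank by E/h (kJ/s): crayfish 7.04, shiners 2.55, tadpoles 1.87. Include each in turn until the next type's E/h falls below the running intake rate.
Rate on top 1: 0.8115. shiners: 2.55 > 0.8115 → include.
Rate on top 2: 1.477. tadpoles: 1.87 > 1.477 → include.
Optimal diet: crayfish, shiners, tadpoles — 3 of 3 types.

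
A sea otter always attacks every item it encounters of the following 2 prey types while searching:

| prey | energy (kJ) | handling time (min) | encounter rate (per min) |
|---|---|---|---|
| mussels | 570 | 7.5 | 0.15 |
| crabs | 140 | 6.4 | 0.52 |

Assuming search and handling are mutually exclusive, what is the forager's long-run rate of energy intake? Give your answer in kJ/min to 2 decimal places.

29.03 kJ/min

Energy encountered per unit search time: 0.15×570 + 0.52×140 = 158.3 kJ/min.
Handling time per unit search time: 0.15×7.5 + 0.52×6.4 = 4.453.
Rate = 158.3/(1 + 4.453) = 29.03 kJ/min.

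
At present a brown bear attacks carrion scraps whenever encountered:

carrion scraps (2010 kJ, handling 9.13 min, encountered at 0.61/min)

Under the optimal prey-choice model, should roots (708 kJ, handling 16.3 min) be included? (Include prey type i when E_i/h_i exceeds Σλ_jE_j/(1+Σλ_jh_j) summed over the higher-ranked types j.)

Current rate: (0.61×2010)/(1 + 0.61×9.13) = 186.6 kJ/min.
Profitability of roots: 708/16.3 = 43.44 kJ/min.
43.44 < 186.6, so adding roots would lower the average — exclude it.

No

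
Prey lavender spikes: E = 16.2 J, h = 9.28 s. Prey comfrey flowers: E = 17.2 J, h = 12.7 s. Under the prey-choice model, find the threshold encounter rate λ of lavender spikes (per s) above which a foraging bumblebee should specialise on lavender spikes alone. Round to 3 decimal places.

0.373 per s

The zero-one rule: include comfrey flowers iff E₂/h₂ > λE₁/(1+λh₁). Equality gives the switch point.
λE₁h₂ = E₂ + λE₂h₁ ⇒ λ = E₂/(E₁h₂ − E₂h₁) = 17.2/(205.7 − 159.6) = 0.3729 per s.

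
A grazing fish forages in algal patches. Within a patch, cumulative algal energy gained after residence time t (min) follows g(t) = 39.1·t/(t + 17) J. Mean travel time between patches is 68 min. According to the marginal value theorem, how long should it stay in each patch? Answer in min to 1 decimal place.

By the marginal value theorem, leave when the instantaneous gain rate g'(t) equals the habitat-wide average g(t)/(T + t).
g'(t) = 39.1·17/(t + 17)². Setting 39.1·17/(t+17)² = 39.1t/[(t+17)(68+t)] gives 17(68+t) = t(t+17), so t² = 17×68 = 1156.
t* = √1156 = 34 min.

34.0 min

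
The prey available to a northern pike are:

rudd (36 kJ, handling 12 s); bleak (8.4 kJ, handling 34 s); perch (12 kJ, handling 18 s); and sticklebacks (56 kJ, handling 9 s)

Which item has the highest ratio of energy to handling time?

sticklebacks

In descending order of E/h:
sticklebacks: 56/9 = 6.22 kJ/s
rudd: 36/12 = 3 kJ/s
perch: 12/18 = 0.667 kJ/s
bleak: 8.4/34 = 0.247 kJ/s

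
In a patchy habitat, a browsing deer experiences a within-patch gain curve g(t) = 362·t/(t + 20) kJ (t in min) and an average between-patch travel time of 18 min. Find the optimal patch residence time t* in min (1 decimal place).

Optimal t* satisfies g'(t*) = g(t*)/(T + t*).
g'(t) = 362·20/(t + 20)². Setting 362·20/(t+20)² = 362t/[(t+20)(18+t)] gives 20(18+t) = t(t+20), so t² = 20×18 = 360.
t* = √360 = 18.97 min.

19.0 min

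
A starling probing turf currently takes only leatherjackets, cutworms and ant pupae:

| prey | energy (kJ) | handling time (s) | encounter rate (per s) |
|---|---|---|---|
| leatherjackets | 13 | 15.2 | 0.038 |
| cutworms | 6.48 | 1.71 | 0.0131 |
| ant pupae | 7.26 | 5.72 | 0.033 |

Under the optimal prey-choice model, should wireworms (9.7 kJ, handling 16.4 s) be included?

Yes

Current rate: (0.038×13 + 0.0131×6.48 + 0.033×7.26)/(1 + 0.038×15.2 + 0.0131×1.71 + 0.033×5.72) = 0.4576 kJ/s.
wireworms: E/h = 9.7/16.4 = 0.5915 kJ/s.
Since 0.5915 > R, including wireworms increases the long-run rate.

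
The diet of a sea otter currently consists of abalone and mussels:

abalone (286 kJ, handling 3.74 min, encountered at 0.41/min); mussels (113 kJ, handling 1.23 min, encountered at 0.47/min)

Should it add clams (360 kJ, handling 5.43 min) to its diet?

Intake rate on the current diet: R = (0.41×286 + 0.47×113) / (1 + 0.41×3.74 + 0.47×1.23) = 170.4/3.111 = 54.75 kJ/min.
clams: E/h = 360/5.43 = 66.3 kJ/min.
66.3 > 54.75, so adding clams raises the average — include it.

Yes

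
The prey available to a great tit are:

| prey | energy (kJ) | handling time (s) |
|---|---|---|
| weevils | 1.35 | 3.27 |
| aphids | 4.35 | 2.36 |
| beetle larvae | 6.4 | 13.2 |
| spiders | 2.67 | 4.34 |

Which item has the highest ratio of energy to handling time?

aphids

Profitability E/h (kJ/s): weevils = 1.35/3.27 = 0.413, aphids = 4.35/2.36 = 1.84, beetle larvae = 6.4/13.2 = 0.485, spiders = 2.67/4.34 = 0.615.
Ranked: aphids > spiders > beetle larvae > weevils.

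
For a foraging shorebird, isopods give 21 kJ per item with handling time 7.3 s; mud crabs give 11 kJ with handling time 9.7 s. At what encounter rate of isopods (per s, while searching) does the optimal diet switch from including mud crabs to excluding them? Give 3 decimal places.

At the threshold, the rate on isopods alone equals the profitability of mud crabs: λ·21/(1 + λ·7.3) = 11/9.7 = 1.134.
Rearranging, λ(21 − 1.134×7.3) = 1.134, so λ = 1.134/12.72 = 0.08914 per s.

0.089 per s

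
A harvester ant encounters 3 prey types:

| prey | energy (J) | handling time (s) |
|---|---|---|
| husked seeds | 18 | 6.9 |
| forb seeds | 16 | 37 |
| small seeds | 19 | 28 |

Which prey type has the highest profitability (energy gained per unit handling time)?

In descending order of E/h:
husked seeds: 18/6.9 = 2.61 J/s
small seeds: 19/28 = 0.679 J/s
forb seeds: 16/37 = 0.432 J/s

husked seeds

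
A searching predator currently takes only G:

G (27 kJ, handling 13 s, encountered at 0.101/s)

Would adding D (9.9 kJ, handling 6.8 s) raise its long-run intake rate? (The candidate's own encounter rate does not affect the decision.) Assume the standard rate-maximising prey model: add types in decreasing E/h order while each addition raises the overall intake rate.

Yes

On G alone, R = ΣλE/(1+Σλh) = 2.727/2.313 = 1.179 kJ/s.
Profitability of D: 9.9/6.8 = 1.456 kJ/s.
1.456 > 1.179, so adding D raises the average — include it.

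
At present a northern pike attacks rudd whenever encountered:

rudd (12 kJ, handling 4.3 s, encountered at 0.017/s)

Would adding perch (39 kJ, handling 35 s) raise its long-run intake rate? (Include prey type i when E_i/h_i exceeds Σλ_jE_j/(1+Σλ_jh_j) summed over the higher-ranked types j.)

Yes

Intake rate on the current diet: R = (0.017×12) / (1 + 0.017×4.3) = 0.204/1.073 = 0.1901 kJ/s.
perch: E/h = 39/35 = 1.114 kJ/s.
Since 1.114 > R, including perch increases the long-run rate.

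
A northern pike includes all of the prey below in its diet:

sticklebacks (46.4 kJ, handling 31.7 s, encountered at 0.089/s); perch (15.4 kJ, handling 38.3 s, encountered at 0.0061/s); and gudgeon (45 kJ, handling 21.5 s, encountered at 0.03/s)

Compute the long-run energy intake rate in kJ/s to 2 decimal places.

R = (0.089×46.4 + 0.0061×15.4 + 0.03×45) / (1 + 0.089×31.7 + 0.0061×38.3 + 0.03×21.5) = 5.574/4.7 = 1.186 kJ/s.

1.19 kJ/s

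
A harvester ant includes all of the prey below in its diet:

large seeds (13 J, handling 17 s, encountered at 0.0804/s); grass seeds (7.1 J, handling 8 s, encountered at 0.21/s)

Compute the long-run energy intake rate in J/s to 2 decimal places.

0.63 J/s

R = Σλ_iE_i / (1 + Σλ_ih_i)
Numerator: 0.0804×13 + 0.21×7.1 = 2.536
Denominator: 1 + 0.0804×17 + 0.21×8 = 4.047
R = 2.536/4.047 = 0.6267 J/s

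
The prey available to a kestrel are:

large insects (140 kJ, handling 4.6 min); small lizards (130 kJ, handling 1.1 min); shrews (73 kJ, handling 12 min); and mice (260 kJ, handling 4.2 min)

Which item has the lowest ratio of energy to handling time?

Profitability E/h (kJ/min): large insects = 140/4.6 = 30.4, small lizards = 130/1.1 = 118, shrews = 73/12 = 6.08, mice = 260/4.2 = 61.9.
Ranked: small lizards > mice > large insects > shrews.

shrews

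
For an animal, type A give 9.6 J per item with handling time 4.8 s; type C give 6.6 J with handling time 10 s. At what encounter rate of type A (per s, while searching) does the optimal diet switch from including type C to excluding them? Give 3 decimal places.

At the threshold, the rate on type A alone equals the profitability of type C: λ·9.6/(1 + λ·4.8) = 6.6/10 = 0.66.
Rearranging, λ(9.6 − 0.66×4.8) = 0.66, so λ = 0.66/6.432 = 0.1026 per s.

0.103 per s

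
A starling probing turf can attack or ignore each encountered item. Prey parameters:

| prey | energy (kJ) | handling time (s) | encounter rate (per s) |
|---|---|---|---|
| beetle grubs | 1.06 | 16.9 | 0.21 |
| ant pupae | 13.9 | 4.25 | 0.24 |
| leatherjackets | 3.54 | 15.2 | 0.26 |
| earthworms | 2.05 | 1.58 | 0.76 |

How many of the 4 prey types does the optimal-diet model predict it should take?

Profitabilities (E/h, kJ/s): ant pupae 3.27, earthworms 1.3, leatherjackets 0.233, beetle grubs 0.0627. Add prey in this order while the next type's profitability exceeds the intake rate on those already taken.
Rate on top 1: 1.651. earthworms: 1.3 < 1.651 → exclude; stop.
Optimal diet: ant pupae — 1 of 4 types.

1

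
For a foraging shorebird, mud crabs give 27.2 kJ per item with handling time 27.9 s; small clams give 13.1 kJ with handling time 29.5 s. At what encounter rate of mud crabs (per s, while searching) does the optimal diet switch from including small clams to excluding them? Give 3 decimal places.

Drop small clams once their profitability E₂/h₂ falls below the rate achievable on mud crabs alone: E₂/h₂ = λE₁/(1 + λh₁).
Solve for λ: λE₁h₂ = E₂(1 + λh₁) → λ(E₁h₂ − E₂h₁) = E₂ → λ = E₂/(E₁h₂ − E₂h₁).
λ = 13.1/(27.2×29.5 − 13.1×27.9) = 13.1/436.9 = 0.02998 per s.

0.030 per s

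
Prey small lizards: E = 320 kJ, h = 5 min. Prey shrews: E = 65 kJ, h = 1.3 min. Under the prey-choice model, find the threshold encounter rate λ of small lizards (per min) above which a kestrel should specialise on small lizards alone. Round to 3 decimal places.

The zero-one rule: include shrews iff E₂/h₂ > λE₁/(1+λh₁). Equality gives the switch point.
λE₁h₂ = E₂ + λE₂h₁ ⇒ λ = E₂/(E₁h₂ − E₂h₁) = 65/(416 − 325) = 0.7143 per min.

0.714 per min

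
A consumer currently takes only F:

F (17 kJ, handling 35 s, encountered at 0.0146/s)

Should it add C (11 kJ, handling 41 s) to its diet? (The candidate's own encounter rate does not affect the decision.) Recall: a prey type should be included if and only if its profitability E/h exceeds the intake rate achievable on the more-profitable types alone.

Yes

Intake rate on the current diet: R = (0.0146×17) / (1 + 0.0146×35) = 0.2482/1.511 = 0.1643 kJ/s.
Profitability of C: 11/41 = 0.2683 kJ/s.
0.2683 > 0.1643, so adding C raises the average — include it.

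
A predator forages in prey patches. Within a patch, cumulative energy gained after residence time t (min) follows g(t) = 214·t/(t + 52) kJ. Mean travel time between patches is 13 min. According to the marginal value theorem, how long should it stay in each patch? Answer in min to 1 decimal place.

26.0 min

Optimal t* satisfies g'(t*) = g(t*)/(T + t*).
g'(t) = 214·52/(t + 52)². Setting 214·52/(t+52)² = 214t/[(t+52)(13+t)] gives 52(13+t) = t(t+52), so t² = 52×13 = 676.
t* = √676 = 26 min.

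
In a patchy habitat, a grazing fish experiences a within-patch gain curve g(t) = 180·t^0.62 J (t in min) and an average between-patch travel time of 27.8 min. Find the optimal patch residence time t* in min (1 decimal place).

Optimal t* satisfies g'(t*) = g(t*)/(T + t*).
g'(t) = 0.62·180·t^-0.38. Setting 0.62·180·t^-0.38 = 180·t^0.62/(27.8+t) gives 0.62(27.8+t) = t, so 0.38·t = 0.62×27.8.
t* = 0.62×27.8/0.38 = 45.36 min.

45.4 min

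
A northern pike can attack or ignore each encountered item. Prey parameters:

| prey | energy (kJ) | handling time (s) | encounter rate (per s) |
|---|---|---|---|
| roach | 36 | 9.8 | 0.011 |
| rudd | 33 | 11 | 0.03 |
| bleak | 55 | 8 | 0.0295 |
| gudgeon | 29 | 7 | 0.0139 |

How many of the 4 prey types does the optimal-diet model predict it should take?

4

E/h in descending order: bleak 6.88, gudgeon 4.14, roach 3.67, rudd 3 kJ/s. The optimal diet is the largest prefix of this list for which every included type satisfies E_i/h_i > R on the types above it.
Rate on top 1: 1.313. gudgeon: 4.14 > 1.313 → include.
Rate on top 2: 1.519. roach: 3.67 > 1.519 → include.
Rate on top 3: 1.68. rudd: 3 > 1.68 → include.
Optimal diet: bleak, gudgeon, roach, rudd — 4 of 4 types.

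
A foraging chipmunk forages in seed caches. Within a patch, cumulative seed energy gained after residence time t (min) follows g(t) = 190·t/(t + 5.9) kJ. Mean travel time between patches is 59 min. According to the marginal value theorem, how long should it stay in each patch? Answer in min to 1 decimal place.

Optimal t* satisfies g'(t*) = g(t*)/(T + t*).
g'(t) = 190·5.9/(t + 5.9)². Setting 190·5.9/(t+5.9)² = 190t/[(t+5.9)(59+t)] gives 5.9(59+t) = t(t+5.9), so t² = 5.9×59 = 348.1.
t* = √348.1 = 18.66 min.

18.7 min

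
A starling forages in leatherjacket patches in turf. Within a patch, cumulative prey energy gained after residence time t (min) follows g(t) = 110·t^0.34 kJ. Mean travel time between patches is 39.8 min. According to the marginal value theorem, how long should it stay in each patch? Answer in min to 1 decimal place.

Maximise g(t)/(T+t): set derivative to zero → g'(t)(T+t) = g(t).
g'(t) = 0.34·110·t^-0.66. Setting 0.34·110·t^-0.66 = 110·t^0.34/(39.8+t) gives 0.34(39.8+t) = t, so 0.66·t = 0.34×39.8.
t* = 0.34×39.8/0.66 = 20.5 min.

20.5 min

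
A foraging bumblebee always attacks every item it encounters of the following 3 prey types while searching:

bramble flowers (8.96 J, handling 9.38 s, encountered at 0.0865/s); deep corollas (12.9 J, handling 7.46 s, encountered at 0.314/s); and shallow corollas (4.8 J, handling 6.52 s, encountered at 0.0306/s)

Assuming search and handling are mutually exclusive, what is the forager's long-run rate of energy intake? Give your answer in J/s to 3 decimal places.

R = Σλ_iE_i / (1 + Σλ_ih_i)
Numerator: 0.0865×8.96 + 0.314×12.9 + 0.0306×4.8 = 4.973
Denominator: 1 + 0.0865×9.38 + 0.314×7.46 + 0.0306×6.52 = 4.353
R = 4.973/4.353 = 1.142 J/s

1.142 J/s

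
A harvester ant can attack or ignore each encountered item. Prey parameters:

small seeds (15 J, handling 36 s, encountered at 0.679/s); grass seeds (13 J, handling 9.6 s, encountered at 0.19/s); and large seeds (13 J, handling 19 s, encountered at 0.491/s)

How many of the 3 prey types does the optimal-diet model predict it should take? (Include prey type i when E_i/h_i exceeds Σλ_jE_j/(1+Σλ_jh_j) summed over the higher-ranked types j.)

1

E/h in descending order: grass seeds 1.35, large seeds 0.684, small seeds 0.417 J/s. The optimal diet is the largest prefix of this list for which every included type satisfies E_i/h_i > R on the types above it.
Rate on top 1: 0.8746. large seeds: 0.684 < 0.8746 → exclude; stop.
Optimal diet: grass seeds — 1 of 3 types.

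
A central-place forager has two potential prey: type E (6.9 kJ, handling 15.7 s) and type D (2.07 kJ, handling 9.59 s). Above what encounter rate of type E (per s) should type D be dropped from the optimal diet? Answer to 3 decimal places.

0.061 per s

Drop type D once their profitability E₂/h₂ falls below the rate achievable on type E alone: E₂/h₂ = λE₁/(1 + λh₁).
Solve for λ: λE₁h₂ = E₂(1 + λh₁) → λ(E₁h₂ − E₂h₁) = E₂ → λ = E₂/(E₁h₂ − E₂h₁).
λ = 2.07/(6.9×9.59 − 2.07×15.7) = 2.07/33.67 = 0.06148 per s.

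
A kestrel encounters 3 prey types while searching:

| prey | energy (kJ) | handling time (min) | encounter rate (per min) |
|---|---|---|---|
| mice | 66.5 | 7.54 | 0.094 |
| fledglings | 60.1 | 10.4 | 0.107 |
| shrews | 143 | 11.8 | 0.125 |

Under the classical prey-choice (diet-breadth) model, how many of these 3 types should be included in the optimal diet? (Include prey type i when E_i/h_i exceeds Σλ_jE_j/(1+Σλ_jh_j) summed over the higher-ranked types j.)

Profitabilities (E/h, kJ/min): shrews 12.1, mice 8.82, fledglings 5.78. Add prey in this order while the next type's profitability exceeds the intake rate on those already taken.
Rate on top 1: 7.222. mice: 8.82 > 7.222 → include.
Rate on top 2: 7.578. fledglings: 5.78 < 7.578 → exclude; stop.
Optimal diet: shrews, mice — 2 of 3 types.

2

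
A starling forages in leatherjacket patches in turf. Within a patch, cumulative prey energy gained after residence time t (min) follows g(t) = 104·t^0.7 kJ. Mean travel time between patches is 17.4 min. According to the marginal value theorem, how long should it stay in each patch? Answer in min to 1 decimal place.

40.6 min

By the marginal value theorem, leave when the instantaneous gain rate g'(t) equals the habitat-wide average g(t)/(T + t).
g'(t) = 0.7·104·t^-0.3. Setting 0.7·104·t^-0.3 = 104·t^0.7/(17.4+t) gives 0.7(17.4+t) = t, so 0.30·t = 0.7×17.4.
t* = 0.7×17.4/0.30 = 40.6 min.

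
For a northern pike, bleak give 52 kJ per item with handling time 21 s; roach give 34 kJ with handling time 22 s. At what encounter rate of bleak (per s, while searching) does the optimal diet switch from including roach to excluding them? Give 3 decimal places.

The zero-one rule: include roach iff E₂/h₂ > λE₁/(1+λh₁). Equality gives the switch point.
λE₁h₂ = E₂ + λE₂h₁ ⇒ λ = E₂/(E₁h₂ − E₂h₁) = 34/(1144 − 714) = 0.07907 per s.

0.079 per s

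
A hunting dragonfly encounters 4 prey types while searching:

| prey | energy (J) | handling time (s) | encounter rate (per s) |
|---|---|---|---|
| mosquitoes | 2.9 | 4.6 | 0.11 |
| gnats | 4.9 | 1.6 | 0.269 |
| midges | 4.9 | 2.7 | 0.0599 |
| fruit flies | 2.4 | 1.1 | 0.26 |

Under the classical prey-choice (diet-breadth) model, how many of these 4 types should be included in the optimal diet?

Profitabilities (E/h, J/s): gnats 3.06, fruit flies 2.18, midges 1.81, mosquitoes 0.63. Add prey in this order while the next type's profitability exceeds the intake rate on those already taken.
Rate on top 1: 0.9215. fruit flies: 2.18 > 0.9215 → include.
Rate on top 2: 1.131. midges: 1.81 > 1.131 → include.
Rate on top 3: 1.19. mosquitoes: 0.63 < 1.19 → exclude; stop.
Optimal diet: gnats, fruit flies, midges — 3 of 4 types.

3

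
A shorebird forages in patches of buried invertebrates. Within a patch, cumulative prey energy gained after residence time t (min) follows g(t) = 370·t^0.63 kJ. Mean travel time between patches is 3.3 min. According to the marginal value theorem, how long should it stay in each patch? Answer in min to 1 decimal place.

5.6 min

By the marginal value theorem, leave when the instantaneous gain rate g'(t) equals the habitat-wide average g(t)/(T + t).
g'(t) = 0.63·370·t^-0.37. Setting 0.63·370·t^-0.37 = 370·t^0.63/(3.3+t) gives 0.63(3.3+t) = t, so 0.37·t = 0.63×3.3.
t* = 0.63×3.3/0.37 = 5.619 min.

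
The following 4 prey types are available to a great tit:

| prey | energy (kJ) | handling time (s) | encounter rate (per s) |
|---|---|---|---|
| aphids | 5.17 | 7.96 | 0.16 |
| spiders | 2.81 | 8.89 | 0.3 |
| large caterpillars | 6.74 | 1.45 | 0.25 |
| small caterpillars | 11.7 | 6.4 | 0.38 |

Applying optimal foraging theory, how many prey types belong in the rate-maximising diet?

E/h in descending order: large caterpillars 4.65, small caterpillars 1.83, aphids 0.649, spiders 0.316 kJ/s. The optimal diet is the largest prefix of this list for which every included type satisfies E_i/h_i > R on the types above it.
Rate on top 1: 1.237. small caterpillars: 1.83 > 1.237 → include.
Rate on top 2: 1.616. aphids: 0.649 < 1.616 → exclude; stop.
Optimal diet: large caterpillars, small caterpillars — 2 of 4 types.

2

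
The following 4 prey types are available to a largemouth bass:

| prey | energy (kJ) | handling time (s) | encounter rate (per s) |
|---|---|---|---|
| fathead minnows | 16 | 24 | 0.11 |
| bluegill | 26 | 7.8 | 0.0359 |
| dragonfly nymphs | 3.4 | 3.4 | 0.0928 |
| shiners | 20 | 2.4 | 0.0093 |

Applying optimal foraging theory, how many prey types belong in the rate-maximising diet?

3

Profitabilities (E/h, kJ/s): shiners 8.33, bluegill 3.33, dragonfly nymphs 1, fathead minnows 0.667. Add prey in this order while the next type's profitability exceeds the intake rate on those already taken.
Rate on top 1: 0.1819. bluegill: 3.33 > 0.1819 → include.
Rate on top 2: 0.8595. dragonfly nymphs: 1 > 0.8595 → include.
Rate on top 3: 0.8869. fathead minnows: 0.667 < 0.8869 → exclude; stop.
Optimal diet: shiners, bluegill, dragonfly nymphs — 3 of 4 types.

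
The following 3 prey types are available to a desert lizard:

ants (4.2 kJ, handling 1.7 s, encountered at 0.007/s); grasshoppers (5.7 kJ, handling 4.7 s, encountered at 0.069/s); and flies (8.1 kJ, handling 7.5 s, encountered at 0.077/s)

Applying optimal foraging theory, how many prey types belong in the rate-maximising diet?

E/h in descending order: ants 2.47, grasshoppers 1.21, flies 1.08 kJ/s. The optimal diet is the largest prefix of this list for which every included type satisfies E_i/h_i > R on the types above it.
Rate on top 1: 0.02905. grasshoppers: 1.21 > 0.02905 → include.
Rate on top 2: 0.3163. flies: 1.08 > 0.3163 → include.
Optimal diet: ants, grasshoppers, flies — 3 of 3 types.

3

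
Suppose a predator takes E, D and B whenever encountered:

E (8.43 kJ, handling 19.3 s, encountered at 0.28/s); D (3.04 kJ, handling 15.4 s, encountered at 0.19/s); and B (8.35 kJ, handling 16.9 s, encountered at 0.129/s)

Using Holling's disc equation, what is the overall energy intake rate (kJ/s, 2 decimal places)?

R = Σλ_iE_i / (1 + Σλ_ih_i)
Numerator: 0.28×8.43 + 0.19×3.04 + 0.129×8.35 = 4.015
Denominator: 1 + 0.28×19.3 + 0.19×15.4 + 0.129×16.9 = 11.51
R = 4.015/11.51 = 0.3488 kJ/s

0.35 kJ/s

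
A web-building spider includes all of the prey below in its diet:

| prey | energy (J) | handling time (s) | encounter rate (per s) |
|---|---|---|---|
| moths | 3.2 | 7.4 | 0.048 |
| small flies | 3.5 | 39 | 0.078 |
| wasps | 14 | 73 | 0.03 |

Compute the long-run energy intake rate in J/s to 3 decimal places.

0.129 J/s

R = Σλ_iE_i / (1 + Σλ_ih_i)
Numerator: 0.048×3.2 + 0.078×3.5 + 0.03×14 = 0.8466
Denominator: 1 + 0.048×7.4 + 0.078×39 + 0.03×73 = 6.587
R = 0.8466/6.587 = 0.1285 J/s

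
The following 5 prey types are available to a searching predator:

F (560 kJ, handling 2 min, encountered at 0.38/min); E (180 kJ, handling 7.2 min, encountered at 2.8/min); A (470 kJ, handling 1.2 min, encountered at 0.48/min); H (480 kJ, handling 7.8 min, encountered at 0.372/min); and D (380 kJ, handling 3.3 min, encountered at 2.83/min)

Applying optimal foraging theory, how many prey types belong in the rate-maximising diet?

E/h in descending order: A 392, F 280, D 115, H 61.5, E 25 kJ/min. The optimal diet is the largest prefix of this list for which every included type satisfies E_i/h_i > R on the types above it.
Rate on top 1: 143.1. F: 280 > 143.1 → include.
Rate on top 2: 187.7. D: 115 < 187.7 → exclude; stop.
Optimal diet: A, F — 2 of 5 types.

2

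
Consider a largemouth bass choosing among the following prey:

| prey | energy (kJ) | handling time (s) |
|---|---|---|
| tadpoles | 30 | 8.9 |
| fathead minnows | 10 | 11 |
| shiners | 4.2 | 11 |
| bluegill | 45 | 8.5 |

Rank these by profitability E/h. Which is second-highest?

tadpoles

Profitability E/h (kJ/s): tadpoles = 30/8.9 = 3.37, fathead minnows = 10/11 = 0.909, shiners = 4.2/11 = 0.382, bluegill = 45/8.5 = 5.29.
Ranked: bluegill > tadpoles > fathead minnows > shiners.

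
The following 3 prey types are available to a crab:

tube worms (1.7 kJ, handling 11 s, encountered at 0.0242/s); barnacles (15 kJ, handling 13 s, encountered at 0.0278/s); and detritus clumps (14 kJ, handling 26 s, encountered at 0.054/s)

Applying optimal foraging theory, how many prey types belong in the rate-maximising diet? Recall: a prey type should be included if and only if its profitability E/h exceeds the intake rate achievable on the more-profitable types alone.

E/h in descending order: barnacles 1.15, detritus clumps 0.538, tube worms 0.155 kJ/s. The optimal diet is the largest prefix of this list for which every included type satisfies E_i/h_i > R on the types above it.
Rate on top 1: 0.3063. detritus clumps: 0.538 > 0.3063 → include.
Rate on top 2: 0.4242. tube worms: 0.155 < 0.4242 → exclude; stop.
Optimal diet: barnacles, detritus clumps — 2 of 3 types.

2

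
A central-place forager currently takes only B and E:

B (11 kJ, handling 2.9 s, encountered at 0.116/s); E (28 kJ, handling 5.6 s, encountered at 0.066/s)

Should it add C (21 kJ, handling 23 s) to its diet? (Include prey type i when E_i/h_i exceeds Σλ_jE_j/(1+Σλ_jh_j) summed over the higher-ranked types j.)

Intake rate on the current diet: R = (0.116×11 + 0.066×28) / (1 + 0.116×2.9 + 0.066×5.6) = 3.124/1.706 = 1.831 kJ/s.
C: E/h = 21/23 = 0.913 kJ/s.
Since 0.913 < R, time spent handling C is better spent searching.

No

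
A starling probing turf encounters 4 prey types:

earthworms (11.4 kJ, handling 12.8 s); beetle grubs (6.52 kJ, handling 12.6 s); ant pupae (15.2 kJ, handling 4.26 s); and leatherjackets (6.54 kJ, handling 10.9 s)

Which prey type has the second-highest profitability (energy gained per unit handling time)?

earthworms

In descending order of E/h:
ant pupae: 15.2/4.26 = 3.57 kJ/s
earthworms: 11.4/12.8 = 0.891 kJ/s
leatherjackets: 6.54/10.9 = 0.6 kJ/s
beetle grubs: 6.52/12.6 = 0.517 kJ/s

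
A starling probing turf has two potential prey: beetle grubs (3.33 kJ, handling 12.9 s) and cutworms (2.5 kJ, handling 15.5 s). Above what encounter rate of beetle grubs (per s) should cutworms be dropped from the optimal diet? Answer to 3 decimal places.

At the threshold, the rate on beetle grubs alone equals the profitability of cutworms: λ·3.33/(1 + λ·12.9) = 2.5/15.5 = 0.1613.
Rearranging, λ(3.33 − 0.1613×12.9) = 0.1613, so λ = 0.1613/1.249 = 0.1291 per s.

0.129 per s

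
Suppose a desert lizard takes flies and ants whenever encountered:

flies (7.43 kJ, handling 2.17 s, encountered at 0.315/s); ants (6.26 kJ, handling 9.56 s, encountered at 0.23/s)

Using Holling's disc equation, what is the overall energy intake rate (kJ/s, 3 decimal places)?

Energy encountered per unit search time: 0.315×7.43 + 0.23×6.26 = 3.78 kJ/s.
Handling time per unit search time: 0.315×2.17 + 0.23×9.56 = 2.882.
Rate = 3.78/(1 + 2.882) = 0.9737 kJ/s.

0.974 kJ/s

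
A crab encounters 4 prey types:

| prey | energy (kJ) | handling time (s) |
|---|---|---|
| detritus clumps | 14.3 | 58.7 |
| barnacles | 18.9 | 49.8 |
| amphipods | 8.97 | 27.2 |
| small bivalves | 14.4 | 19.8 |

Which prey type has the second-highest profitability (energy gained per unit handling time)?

barnacles

Profitability E/h (kJ/s): detritus clumps = 14.3/58.7 = 0.244, barnacles = 18.9/49.8 = 0.38, amphipods = 8.97/27.2 = 0.33, small bivalves = 14.4/19.8 = 0.727.
Ranked: small bivalves > barnacles > amphipods > detritus clumps.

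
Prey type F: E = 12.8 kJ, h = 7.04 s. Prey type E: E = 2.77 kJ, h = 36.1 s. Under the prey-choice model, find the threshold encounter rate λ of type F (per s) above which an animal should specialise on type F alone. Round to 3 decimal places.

The zero-one rule: include type E iff E₂/h₂ > λE₁/(1+λh₁). Equality gives the switch point.
λE₁h₂ = E₂ + λE₂h₁ ⇒ λ = E₂/(E₁h₂ − E₂h₁) = 2.77/(462.1 − 19.5) = 0.006259 per s.

0.006 per s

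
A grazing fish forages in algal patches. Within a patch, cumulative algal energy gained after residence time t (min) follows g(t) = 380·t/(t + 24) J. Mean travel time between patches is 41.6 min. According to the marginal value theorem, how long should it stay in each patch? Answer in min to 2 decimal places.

31.60 min

Optimal t* satisfies g'(t*) = g(t*)/(T + t*).
g'(t) = 380·24/(t + 24)². Setting 380·24/(t+24)² = 380t/[(t+24)(41.6+t)] gives 24(41.6+t) = t(t+24), so t² = 24×41.6 = 998.4.
t* = √998.4 = 31.6 min.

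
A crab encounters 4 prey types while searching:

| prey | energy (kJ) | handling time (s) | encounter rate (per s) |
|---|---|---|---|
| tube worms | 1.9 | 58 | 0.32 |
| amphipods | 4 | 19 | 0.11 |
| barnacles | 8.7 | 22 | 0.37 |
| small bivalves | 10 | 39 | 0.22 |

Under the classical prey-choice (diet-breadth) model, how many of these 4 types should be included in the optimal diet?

1

Rank by E/h (kJ/s): barnacles 0.395, small bivalves 0.256, amphipods 0.211, tube worms 0.0328. Include each in turn until the next type's E/h falls below the running intake rate.
Rate on top 1: 0.3522. small bivalves: 0.256 < 0.3522 → exclude; stop.
Optimal diet: barnacles — 1 of 4 types.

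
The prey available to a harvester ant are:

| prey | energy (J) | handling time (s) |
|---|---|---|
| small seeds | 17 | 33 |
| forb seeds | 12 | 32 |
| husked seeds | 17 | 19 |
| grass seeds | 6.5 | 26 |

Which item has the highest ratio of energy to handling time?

husked seeds

Profitability E/h (J/s): small seeds = 17/33 = 0.515, forb seeds = 12/32 = 0.375, husked seeds = 17/19 = 0.895, grass seeds = 6.5/26 = 0.25.
Ranked: husked seeds > small seeds > forb seeds > grass seeds.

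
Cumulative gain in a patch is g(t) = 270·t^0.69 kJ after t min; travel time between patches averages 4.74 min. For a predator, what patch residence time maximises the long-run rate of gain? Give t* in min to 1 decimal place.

By the marginal value theorem, leave when the instantaneous gain rate g'(t) equals the habitat-wide average g(t)/(T + t).
g'(t) = 0.69·270·t^-0.31. Setting 0.69·270·t^-0.31 = 270·t^0.69/(4.74+t) gives 0.69(4.74+t) = t, so 0.31·t = 0.69×4.74.
t* = 0.69×4.74/0.31 = 10.55 min.

10.6 min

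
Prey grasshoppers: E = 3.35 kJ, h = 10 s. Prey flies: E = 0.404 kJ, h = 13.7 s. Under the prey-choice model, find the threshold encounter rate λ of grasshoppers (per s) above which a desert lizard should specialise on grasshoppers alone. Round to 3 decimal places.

0.010 per s

Drop flies once their profitability E₂/h₂ falls below the rate achievable on grasshoppers alone: E₂/h₂ = λE₁/(1 + λh₁).
Solve for λ: λE₁h₂ = E₂(1 + λh₁) → λ(E₁h₂ − E₂h₁) = E₂ → λ = E₂/(E₁h₂ − E₂h₁).
λ = 0.404/(3.35×13.7 − 0.404×10) = 0.404/41.85 = 0.009652 per s.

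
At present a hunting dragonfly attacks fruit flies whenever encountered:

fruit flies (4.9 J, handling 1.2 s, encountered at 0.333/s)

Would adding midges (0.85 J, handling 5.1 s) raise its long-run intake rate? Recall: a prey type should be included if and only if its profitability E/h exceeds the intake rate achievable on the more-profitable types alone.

Current rate: (0.333×4.9)/(1 + 0.333×1.2) = 1.166 J/s.
midges: E/h = 0.85/5.1 = 0.1667 J/s.
Since 0.1667 < R, time spent handling midges is better spent searching.

No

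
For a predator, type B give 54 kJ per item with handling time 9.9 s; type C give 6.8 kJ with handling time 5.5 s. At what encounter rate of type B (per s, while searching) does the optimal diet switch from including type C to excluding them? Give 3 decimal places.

The zero-one rule: include type C iff E₂/h₂ > λE₁/(1+λh₁). Equality gives the switch point.
λE₁h₂ = E₂ + λE₂h₁ ⇒ λ = E₂/(E₁h₂ − E₂h₁) = 6.8/(297 − 67.32) = 0.02961 per s.

0.030 per s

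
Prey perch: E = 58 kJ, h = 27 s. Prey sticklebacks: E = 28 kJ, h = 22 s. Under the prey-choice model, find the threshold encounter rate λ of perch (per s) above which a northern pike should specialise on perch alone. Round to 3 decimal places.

The zero-one rule: include sticklebacks iff E₂/h₂ > λE₁/(1+λh₁). Equality gives the switch point.
λE₁h₂ = E₂ + λE₂h₁ ⇒ λ = E₂/(E₁h₂ − E₂h₁) = 28/(1276 − 756) = 0.05385 per s.

0.054 per s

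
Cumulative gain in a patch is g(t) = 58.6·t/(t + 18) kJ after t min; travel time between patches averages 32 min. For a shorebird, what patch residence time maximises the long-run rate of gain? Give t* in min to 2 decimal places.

Optimal t* satisfies g'(t*) = g(t*)/(T + t*).
g'(t) = 58.6·18/(t + 18)². Setting 58.6·18/(t+18)² = 58.6t/[(t+18)(32+t)] gives 18(32+t) = t(t+18), so t² = 18×32 = 576.
t* = √576 = 24 min.

24.00 min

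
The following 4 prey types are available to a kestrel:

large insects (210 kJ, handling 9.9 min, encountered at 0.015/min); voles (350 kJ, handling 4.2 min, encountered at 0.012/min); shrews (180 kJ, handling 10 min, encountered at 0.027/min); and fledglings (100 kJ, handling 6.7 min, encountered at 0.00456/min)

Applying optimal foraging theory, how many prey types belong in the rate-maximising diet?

E/h in descending order: voles 83.3, large insects 21.2, shrews 18, fledglings 14.9 kJ/min. The optimal diet is the largest prefix of this list for which every included type satisfies E_i/h_i > R on the types above it.
Rate on top 1: 3.998. large insects: 21.2 > 3.998 → include.
Rate on top 2: 6.131. shrews: 18 > 6.131 → include.
Rate on top 3: 8.312. fledglings: 14.9 > 8.312 → include.
Optimal diet: voles, large insects, shrews, fledglings — 4 of 4 types.

4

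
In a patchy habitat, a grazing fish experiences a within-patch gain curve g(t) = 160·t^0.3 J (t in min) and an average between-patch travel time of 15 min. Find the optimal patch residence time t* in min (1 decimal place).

6.4 min

Maximise g(t)/(T+t): set derivative to zero → g'(t)(T+t) = g(t).
g'(t) = 0.3·160·t^-0.7. Setting 0.3·160·t^-0.7 = 160·t^0.3/(15+t) gives 0.3(15+t) = t, so 0.70·t = 0.3×15.
t* = 0.3×15/0.70 = 6.429 min.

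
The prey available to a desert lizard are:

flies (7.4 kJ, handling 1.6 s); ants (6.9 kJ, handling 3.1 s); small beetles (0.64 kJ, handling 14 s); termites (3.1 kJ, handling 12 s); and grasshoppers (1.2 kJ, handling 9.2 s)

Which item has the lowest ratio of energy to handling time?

small beetles

Profitability E/h (kJ/s): flies = 7.4/1.6 = 4.62, ants = 6.9/3.1 = 2.23, small beetles = 0.64/14 = 0.0457, termites = 3.1/12 = 0.258, grasshoppers = 1.2/9.2 = 0.13.
Ranked: flies > ants > termites > grasshoppers > small beetles.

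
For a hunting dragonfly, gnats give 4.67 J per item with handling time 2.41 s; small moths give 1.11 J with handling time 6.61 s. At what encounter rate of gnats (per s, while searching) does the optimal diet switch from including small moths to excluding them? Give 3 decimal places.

0.039 per s

Drop small moths once their profitability E₂/h₂ falls below the rate achievable on gnats alone: E₂/h₂ = λE₁/(1 + λh₁).
Solve for λ: λE₁h₂ = E₂(1 + λh₁) → λ(E₁h₂ − E₂h₁) = E₂ → λ = E₂/(E₁h₂ − E₂h₁).
λ = 1.11/(4.67×6.61 − 1.11×2.41) = 1.11/28.19 = 0.03937 per s.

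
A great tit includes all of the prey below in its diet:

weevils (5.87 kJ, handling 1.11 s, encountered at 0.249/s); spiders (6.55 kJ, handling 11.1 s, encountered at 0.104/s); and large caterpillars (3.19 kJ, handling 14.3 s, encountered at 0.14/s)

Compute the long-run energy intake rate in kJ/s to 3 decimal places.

R = (0.249×5.87 + 0.104×6.55 + 0.14×3.19) / (1 + 0.249×1.11 + 0.104×11.1 + 0.14×14.3) = 2.589/4.433 = 0.5842 kJ/s.

0.584 kJ/s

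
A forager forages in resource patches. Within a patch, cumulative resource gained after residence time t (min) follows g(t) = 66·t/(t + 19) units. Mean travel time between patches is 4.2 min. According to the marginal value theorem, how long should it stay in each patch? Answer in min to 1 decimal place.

Optimal t* satisfies g'(t*) = g(t*)/(T + t*).
g'(t) = 66·19/(t + 19)². Setting 66·19/(t+19)² = 66t/[(t+19)(4.2+t)] gives 19(4.2+t) = t(t+19), so t² = 19×4.2 = 79.8.
t* = √79.8 = 8.933 min.

8.9 min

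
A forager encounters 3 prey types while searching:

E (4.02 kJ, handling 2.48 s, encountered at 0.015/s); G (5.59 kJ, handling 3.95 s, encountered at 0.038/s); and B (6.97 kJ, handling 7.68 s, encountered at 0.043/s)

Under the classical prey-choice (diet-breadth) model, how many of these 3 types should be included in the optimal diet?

Rank by E/h (kJ/s): E 1.62, G 1.42, B 0.908. Include each in turn until the next type's E/h falls below the running intake rate.
Rate on top 1: 0.05814. G: 1.42 > 0.05814 → include.
Rate on top 2: 0.2297. B: 0.908 > 0.2297 → include.
Optimal diet: E, G, B — 3 of 3 types.

3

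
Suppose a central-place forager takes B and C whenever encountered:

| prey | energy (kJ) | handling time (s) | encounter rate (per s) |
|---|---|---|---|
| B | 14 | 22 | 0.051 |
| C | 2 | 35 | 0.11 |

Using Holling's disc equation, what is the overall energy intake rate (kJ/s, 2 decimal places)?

Energy encountered per unit search time: 0.051×14 + 0.11×2 = 0.934 kJ/s.
Handling time per unit search time: 0.051×22 + 0.11×35 = 4.972.
Rate = 0.934/(1 + 4.972) = 0.1564 kJ/s.

0.16 kJ/s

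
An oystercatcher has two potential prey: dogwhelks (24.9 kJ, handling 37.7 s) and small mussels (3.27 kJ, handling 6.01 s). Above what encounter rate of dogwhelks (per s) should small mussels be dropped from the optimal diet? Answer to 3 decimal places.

0.124 per s

At the threshold, the rate on dogwhelks alone equals the profitability of small mussels: λ·24.9/(1 + λ·37.7) = 3.27/6.01 = 0.5441.
Rearranging, λ(24.9 − 0.5441×37.7) = 0.5441, so λ = 0.5441/4.388 = 0.124 per s.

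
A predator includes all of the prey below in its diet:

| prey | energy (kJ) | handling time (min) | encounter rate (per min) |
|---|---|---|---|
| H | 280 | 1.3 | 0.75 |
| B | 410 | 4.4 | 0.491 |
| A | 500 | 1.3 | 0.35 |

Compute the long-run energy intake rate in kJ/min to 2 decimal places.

R = (0.75×280 + 0.491×410 + 0.35×500) / (1 + 0.75×1.3 + 0.491×4.4 + 0.35×1.3) = 586.3/4.59 = 127.7 kJ/min.

127.73 kJ/min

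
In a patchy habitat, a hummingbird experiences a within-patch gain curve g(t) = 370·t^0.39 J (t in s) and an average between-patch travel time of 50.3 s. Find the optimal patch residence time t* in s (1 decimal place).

Optimal t* satisfies g'(t*) = g(t*)/(T + t*).
g'(t) = 0.39·370·t^-0.61. Setting 0.39·370·t^-0.61 = 370·t^0.39/(50.3+t) gives 0.39(50.3+t) = t, so 0.61·t = 0.39×50.3.
t* = 0.39×50.3/0.61 = 32.16 s.

32.2 s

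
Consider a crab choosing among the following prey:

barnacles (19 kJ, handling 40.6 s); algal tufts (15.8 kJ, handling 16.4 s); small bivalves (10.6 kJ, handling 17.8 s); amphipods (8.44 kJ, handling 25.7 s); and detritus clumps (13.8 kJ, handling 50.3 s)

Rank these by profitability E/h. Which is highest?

algal tufts

In descending order of E/h:
algal tufts: 15.8/16.4 = 0.963 kJ/s
small bivalves: 10.6/17.8 = 0.596 kJ/s
barnacles: 19/40.6 = 0.468 kJ/s
amphipods: 8.44/25.7 = 0.328 kJ/s
detritus clumps: 13.8/50.3 = 0.274 kJ/s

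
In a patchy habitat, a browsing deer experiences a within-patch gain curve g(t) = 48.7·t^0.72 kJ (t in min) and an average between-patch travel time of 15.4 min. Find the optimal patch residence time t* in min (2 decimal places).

Maximise g(t)/(T+t): set derivative to zero → g'(t)(T+t) = g(t).
g'(t) = 0.72·48.7·t^-0.28. Setting 0.72·48.7·t^-0.28 = 48.7·t^0.72/(15.4+t) gives 0.72(15.4+t) = t, so 0.28·t = 0.72×15.4.
t* = 0.72×15.4/0.28 = 39.6 min.

39.60 min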